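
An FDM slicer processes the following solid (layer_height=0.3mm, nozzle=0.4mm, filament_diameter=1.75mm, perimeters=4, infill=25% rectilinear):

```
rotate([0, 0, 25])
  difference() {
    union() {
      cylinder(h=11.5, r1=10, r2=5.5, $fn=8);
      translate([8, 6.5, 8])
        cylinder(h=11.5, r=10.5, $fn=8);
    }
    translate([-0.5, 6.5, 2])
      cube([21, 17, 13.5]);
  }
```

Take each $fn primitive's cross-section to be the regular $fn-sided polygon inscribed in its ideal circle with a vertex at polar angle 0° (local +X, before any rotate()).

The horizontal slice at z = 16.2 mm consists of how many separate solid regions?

At z = 16.2 mm: the cone does not reach this height (z outside [0, 11.5]); the cylinder at (8, 6.5): section is a regular 8-gon, circumradius r=10.5; Combining (union): only the r=10.5 cylinder at (8, 6.5) is present, so the union is just that shape — 1 connected region; the cube at (-0.5, 6.5) is not intersected at this z (z outside [2, 15.5]); Subtracting the remaining from the first: none of the subtracted shapes is present at this height, so that combined region is unchanged — 1 connected region; (rotated 25° about Z; rotation is an isometry so areas/perimeters/island counts are preserved). The result has 1 disconnected region.

1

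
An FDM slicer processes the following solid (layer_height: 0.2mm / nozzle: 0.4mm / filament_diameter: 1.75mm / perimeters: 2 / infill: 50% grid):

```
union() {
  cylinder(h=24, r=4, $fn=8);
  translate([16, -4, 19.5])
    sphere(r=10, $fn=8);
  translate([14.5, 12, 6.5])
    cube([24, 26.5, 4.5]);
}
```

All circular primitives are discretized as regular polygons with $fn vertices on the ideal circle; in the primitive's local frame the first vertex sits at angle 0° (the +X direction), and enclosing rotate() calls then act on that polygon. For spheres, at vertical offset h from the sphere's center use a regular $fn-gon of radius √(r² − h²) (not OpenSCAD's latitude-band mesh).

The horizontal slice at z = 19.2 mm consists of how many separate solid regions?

2

At z = 19.2 mm: the r=4 cylinder contributes a regular 8-gon of circumradius 4; the r=10 sphere at (16, -4) slices to a regular 8-gon of circumradius 9.995 (√(r²−h²) with h=0.3 from center); the cube at (14.5, 12) is absent (z outside [6.5, 11]); Taking the union: the 2 present regions are separate (no shared area or edge), so areas and boundary lengths simply add and each stays a separate island — 2 connected regions. The result has 2 disconnected regions.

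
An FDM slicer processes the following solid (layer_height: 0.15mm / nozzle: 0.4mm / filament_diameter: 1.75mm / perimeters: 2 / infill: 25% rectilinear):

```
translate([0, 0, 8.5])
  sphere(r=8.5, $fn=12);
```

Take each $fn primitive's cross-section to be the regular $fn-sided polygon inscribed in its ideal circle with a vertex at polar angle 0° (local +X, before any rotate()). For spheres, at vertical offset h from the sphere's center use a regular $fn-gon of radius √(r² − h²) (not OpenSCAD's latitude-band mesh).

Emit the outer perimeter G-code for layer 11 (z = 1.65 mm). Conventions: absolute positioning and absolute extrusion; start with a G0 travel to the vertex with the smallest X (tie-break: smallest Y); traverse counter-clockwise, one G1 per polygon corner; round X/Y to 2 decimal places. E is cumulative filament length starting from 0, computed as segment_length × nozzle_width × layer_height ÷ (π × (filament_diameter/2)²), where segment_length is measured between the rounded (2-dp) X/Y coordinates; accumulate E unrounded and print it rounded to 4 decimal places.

G0 X-5.03 Y0.00 Z1.65
G1 X-4.36 Y-2.52 E0.0650
G1 X-2.52 Y-4.36 E0.1300
G1 X0.00 Y-5.03 E0.1950
G1 X2.52 Y-4.36 E0.2600
G1 X4.36 Y-2.52 E0.3250
G1 X5.03 Y0.00 E0.3900
G1 X4.36 Y2.52 E0.4550
G1 X2.52 Y4.36 E0.5200
G1 X0.00 Y5.03 E0.5850
G1 X-2.52 Y4.36 E0.6501
G1 X-4.36 Y2.52 E0.7150
G1 X-5.03 Y0.00 E0.7800

At z = 1.65 mm: the sphere: section is a regular 12-gon, circumradius = √(r²−h²) = √(8.5²−6.85²) = 5.033. The outline is a single polygon with 12 vertices. Extrusion per mm of travel: 0.4 × 0.15 / (π × 0.875²) = 0.024945. Accumulating E over each segment gives final E = 0.7800.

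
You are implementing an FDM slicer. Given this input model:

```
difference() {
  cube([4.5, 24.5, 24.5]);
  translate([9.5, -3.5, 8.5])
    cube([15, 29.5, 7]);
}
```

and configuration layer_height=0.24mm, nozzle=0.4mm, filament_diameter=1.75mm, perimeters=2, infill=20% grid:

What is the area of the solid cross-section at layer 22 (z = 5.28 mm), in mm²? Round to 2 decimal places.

At z = 5.28 mm: the 4.5×24.5 cube contributes its full rectangle (area 110.25 mm²); the cube at (9.5, -3.5) does not reach this height (z outside [8.5, 15.5]); After the difference (first − rest): none of the subtracted shapes is present at this height, so the 4.5×24.5 cube is unchanged — area = 110.25 mm². Overall, the cross-section is a single solid region. Net area = 110.25 mm².

110.25 mm²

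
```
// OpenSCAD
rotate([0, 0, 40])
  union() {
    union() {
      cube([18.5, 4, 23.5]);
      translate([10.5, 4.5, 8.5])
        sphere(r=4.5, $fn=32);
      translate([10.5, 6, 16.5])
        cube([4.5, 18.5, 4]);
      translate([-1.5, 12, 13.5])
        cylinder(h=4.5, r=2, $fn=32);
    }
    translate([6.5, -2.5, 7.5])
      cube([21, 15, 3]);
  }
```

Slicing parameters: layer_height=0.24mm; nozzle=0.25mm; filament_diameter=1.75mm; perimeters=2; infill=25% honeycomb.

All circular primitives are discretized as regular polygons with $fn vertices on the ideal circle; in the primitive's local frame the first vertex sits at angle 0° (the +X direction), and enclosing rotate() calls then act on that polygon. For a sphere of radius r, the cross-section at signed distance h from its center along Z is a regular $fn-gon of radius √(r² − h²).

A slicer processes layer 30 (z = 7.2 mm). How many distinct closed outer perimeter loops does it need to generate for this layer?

At z = 7.2 mm: the 18.5×4 cube contributes its full rectangle; the r=4.5 sphere at (10.5, 4.5) slices to a regular 32-gon of circumradius 4.308 (√(r²−h²) with h=1.3 from center); the cube at (10.5, 6) is absent (z outside [16.5, 20.5]); the cylinder at (-1.5, 12) is not intersected at this z (z outside [13.5, 18]); Taking the union: the regions partially overlap (shared area 24.68 mm²), so overlapping operands fuse into one piece — 1 connected region; the cube at (6.5, -2.5) is not intersected at this z (z outside [7.5, 10.5]); Combining (union): only the result so far is present, so the union is just that shape — 1 connected region; (whole slice rotated 40° about Z — lengths, areas and connectivity unchanged). The result has 1 disconnected region.

1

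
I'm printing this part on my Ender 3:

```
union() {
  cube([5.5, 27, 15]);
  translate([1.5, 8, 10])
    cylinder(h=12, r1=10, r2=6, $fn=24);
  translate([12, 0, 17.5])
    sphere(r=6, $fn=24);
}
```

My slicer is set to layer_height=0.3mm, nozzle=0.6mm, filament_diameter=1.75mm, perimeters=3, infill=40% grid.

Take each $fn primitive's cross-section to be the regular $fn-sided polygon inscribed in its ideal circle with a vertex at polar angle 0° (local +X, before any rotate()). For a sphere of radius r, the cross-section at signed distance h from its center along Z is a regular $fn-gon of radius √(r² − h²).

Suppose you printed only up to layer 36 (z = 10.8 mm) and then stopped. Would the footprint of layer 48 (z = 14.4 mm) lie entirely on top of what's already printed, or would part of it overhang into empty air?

Compare the two slices. At z = 10.8: the cube (footprint 5.5×27) is included at this height (area 148.50 mm²); the cone at (1.5, 8) contributes a regular 24-gon of circumradius 9.733 (interpolated between r1=10 and r2=6 at t=0.067) (area = (24/2)·9.733²·sin(360°/24) = 294.24 mm²); the sphere at (12, 0) is not intersected at this z (|z−center|=6.700 > r=6); Taking the union: the regions partially overlap — summed areas 442.74 mm² minus the doubly-counted overlap 96.02 mm² gives 346.72 mm² — area = 346.72 mm². At z = 14.4: the 5.5×27 cube contributes its full rectangle (area 148.50 mm²); the cone at (1.5, 8): at t=0.367 of its height the radius interpolates to r₁+(r₂−r₁)t = 8.533, giving a regular 24-gon of that circumradius (area = (24/2)·8.533²·sin(360°/24) = 226.16 mm²); the sphere at (12, 0): section is a regular 24-gon, circumradius = √(r²−h²) = √(6²−3.1²) = 5.137 (area = (24/2)·5.137²·sin(360°/24) = 81.96 mm²); Taking the union: the regions partially overlap — summed areas 456.62 mm² minus the doubly-counted overlap 89.81 mm² gives 366.81 mm² — area = 366.81 mm². Checking containment: at z = 14.4 the cross-section extends beyond the z = 10.8 cross-section by about 75.27 mm².

part overhangs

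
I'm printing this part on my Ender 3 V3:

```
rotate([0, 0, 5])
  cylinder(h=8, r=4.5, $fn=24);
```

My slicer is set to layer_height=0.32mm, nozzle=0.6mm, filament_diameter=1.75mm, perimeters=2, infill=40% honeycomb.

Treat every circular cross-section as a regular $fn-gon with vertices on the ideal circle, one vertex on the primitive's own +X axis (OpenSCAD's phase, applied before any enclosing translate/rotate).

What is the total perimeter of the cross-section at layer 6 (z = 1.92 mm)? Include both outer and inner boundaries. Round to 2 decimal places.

At z = 1.92 mm: the r=4.5 cylinder contributes a regular 24-gon of circumradius 4.5 (perimeter = 2·24·4.500·sin(180°/24) = 28.19 mm); (rotated 5° about Z; rotation is an isometry so areas/perimeters/island counts are preserved). Overall, the cross-section is a single solid region. Total boundary length (outer) = 28.19 mm.

28.19 mm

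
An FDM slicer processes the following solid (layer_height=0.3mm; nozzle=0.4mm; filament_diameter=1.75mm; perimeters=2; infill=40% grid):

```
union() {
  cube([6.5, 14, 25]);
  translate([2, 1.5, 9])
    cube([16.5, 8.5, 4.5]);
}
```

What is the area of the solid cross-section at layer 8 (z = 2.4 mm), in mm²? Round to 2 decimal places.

At z = 2.4 mm: the 6.5×14 cube contributes its full rectangle (area 91.00 mm²); the cube at (2, 1.5) is not intersected at this z (z outside [9, 13.5]); Merging all regions: only the 6.5×14 cube is present, so the union is just that shape — area = 91.00 mm². Overall, the cross-section is a single solid region. Net area = 91.00 mm².

91.00 mm²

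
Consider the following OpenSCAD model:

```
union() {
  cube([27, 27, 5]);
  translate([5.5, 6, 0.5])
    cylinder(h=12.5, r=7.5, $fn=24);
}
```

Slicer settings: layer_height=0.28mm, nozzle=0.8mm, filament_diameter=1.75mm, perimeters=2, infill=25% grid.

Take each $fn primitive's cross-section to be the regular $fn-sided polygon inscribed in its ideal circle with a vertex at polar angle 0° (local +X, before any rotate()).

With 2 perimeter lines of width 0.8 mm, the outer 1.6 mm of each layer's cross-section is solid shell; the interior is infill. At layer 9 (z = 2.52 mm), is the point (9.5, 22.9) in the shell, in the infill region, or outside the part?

At z = 2.52 mm: the cube (footprint 27×27) is included at this height; the cylinder at (5.5, 6): section is a regular 24-gon, circumradius r=7.5; Combining (union): the regions partially overlap (shared area 152.39 mm²), so overlapping operands fuse into one piece — 1 connected region. Overall, the cross-section is a single solid region. The nearest boundary edge runs (0.00, 27.00)→(27.00, 27.00); distance from the point to it = 4.10 mm. The point is inside the cross-section and 4.10 mm from the nearest boundary — more than the 1.6 mm shell width (2 × 0.8), so it's in the infill interior.

infill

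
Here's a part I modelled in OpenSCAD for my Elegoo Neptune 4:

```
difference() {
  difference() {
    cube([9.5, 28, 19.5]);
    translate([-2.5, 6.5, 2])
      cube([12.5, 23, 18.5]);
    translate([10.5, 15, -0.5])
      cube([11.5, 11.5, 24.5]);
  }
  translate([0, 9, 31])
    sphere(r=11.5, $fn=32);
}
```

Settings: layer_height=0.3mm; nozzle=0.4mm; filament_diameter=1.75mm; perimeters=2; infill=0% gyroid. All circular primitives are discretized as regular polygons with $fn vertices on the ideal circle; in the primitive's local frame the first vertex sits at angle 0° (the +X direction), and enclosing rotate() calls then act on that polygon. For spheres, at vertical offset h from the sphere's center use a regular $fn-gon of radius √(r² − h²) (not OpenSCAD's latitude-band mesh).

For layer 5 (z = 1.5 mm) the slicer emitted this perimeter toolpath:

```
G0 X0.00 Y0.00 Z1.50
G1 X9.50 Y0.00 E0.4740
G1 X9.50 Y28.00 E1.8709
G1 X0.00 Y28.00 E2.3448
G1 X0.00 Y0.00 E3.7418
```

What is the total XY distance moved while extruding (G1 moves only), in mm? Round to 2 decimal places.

75.00 mm

Sum the Euclidean lengths of each G1 segment: total = 75.00 mm.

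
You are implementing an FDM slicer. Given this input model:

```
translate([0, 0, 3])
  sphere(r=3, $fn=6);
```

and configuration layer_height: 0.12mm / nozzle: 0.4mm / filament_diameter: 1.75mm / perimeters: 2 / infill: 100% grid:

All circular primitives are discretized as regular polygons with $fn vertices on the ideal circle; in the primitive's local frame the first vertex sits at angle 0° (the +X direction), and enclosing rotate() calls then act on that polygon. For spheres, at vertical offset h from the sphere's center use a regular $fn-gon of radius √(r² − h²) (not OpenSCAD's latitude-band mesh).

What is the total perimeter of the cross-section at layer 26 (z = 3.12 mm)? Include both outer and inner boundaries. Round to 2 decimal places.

At z = 3.12 mm: the r=3 sphere slices to a regular 6-gon of circumradius 2.998 (√(r²−h²) with h=0.12 from center) (perimeter = 2·6·2.998·sin(180°/6) = 17.99 mm). Overall, the cross-section is a single solid region. Total boundary length (outer) = 17.99 mm.

17.99 mm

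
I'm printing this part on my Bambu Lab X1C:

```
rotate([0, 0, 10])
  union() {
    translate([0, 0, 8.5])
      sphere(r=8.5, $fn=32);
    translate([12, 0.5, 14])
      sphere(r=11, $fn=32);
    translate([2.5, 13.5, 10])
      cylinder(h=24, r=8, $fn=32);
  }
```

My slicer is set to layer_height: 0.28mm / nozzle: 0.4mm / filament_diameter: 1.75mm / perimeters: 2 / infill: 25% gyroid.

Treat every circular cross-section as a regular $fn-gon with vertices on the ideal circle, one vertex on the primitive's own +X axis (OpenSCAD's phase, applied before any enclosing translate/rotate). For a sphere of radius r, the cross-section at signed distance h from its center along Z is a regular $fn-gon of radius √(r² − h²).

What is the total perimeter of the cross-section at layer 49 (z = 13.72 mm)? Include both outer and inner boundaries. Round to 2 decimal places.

105.39 mm

At z = 13.72 mm: the r=8.5 sphere slices to a regular 32-gon of circumradius 6.708 (√(r²−h²) with h=5.22 from center) (perimeter = 2·32·6.708·sin(180°/32) = 42.08 mm); the sphere at (12, 0.5): section is a regular 32-gon, circumradius = √(r²−h²) = √(11²−0.28²) = 10.996 (perimeter = 2·32·10.996·sin(180°/32) = 68.98 mm); the r=8 cylinder at (2.5, 13.5) contributes a regular 32-gon of circumradius 8 (perimeter = 2·32·8.000·sin(180°/32) = 50.18 mm); Merging all regions: the regions partially overlap (shared area 69.60 mm²), so the edge portions inside another operand are dropped and the merged outline is re-measured after clipping — boundary = 105.39 mm; (whole slice rotated 10° about Z — lengths, areas and connectivity unchanged). Overall, the cross-section is a single solid region. Total boundary length (outer) = 105.39 mm.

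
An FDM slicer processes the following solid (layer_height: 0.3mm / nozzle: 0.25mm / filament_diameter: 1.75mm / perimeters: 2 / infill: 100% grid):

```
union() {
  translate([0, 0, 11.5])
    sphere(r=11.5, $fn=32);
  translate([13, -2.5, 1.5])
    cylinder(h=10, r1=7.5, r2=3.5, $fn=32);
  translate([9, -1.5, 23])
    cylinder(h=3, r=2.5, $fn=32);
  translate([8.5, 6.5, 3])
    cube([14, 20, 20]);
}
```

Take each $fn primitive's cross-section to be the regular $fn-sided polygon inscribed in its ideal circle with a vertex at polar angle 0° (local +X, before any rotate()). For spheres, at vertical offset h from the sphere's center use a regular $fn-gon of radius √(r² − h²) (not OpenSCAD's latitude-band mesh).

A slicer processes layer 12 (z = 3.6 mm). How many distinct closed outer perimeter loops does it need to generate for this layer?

At z = 3.6 mm: the r=11.5 sphere slices to a regular 32-gon of circumradius 8.357 (√(r²−h²) with h=7.9 from center); the cone at (13, -2.5): at t=0.210 of its height the radius interpolates to r₁+(r₂−r₁)t = 6.660, giving a regular 32-gon of that circumradius; the cylinder at (9, -1.5) is absent (z outside [23, 26]); the 14×20 cube at (8.5, 6.5) contributes its full rectangle; Taking the union: the regions partially overlap (shared area 8.10 mm²), so overlapping operands fuse into one piece — 2 connected regions. The result has 2 disconnected regions.

2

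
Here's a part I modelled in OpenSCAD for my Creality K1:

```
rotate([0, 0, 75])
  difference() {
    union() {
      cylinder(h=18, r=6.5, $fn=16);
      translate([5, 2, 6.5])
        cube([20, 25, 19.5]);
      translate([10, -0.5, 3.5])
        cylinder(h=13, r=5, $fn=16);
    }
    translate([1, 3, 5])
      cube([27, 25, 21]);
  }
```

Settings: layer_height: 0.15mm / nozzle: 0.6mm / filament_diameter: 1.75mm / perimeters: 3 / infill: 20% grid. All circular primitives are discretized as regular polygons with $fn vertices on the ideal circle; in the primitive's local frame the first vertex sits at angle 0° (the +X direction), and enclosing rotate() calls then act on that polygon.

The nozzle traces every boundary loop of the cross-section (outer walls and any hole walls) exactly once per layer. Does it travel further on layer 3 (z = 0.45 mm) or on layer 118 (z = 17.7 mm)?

layer 118 (z = 17.7 mm)

Layer 3 (z = 0.45): the cylinder: section is a regular 16-gon, circumradius r=6.5 (perimeter = 2·16·6.500·sin(180°/16) = 40.58 mm); the cube at (5, 2) does not reach this height (z outside [6.5, 26]); the cylinder at (10, -0.5) does not reach this height (z outside [3.5, 16.5]); Merging all regions: only the r=6.5 cylinder is present, so the union is just that shape — boundary = 40.58 mm; the cube at (1, 3) is not intersected at this z (z outside [5, 26]); Taking the first minus the rest: none of the subtracted shapes is present at this height, so the result so far is unchanged — boundary = 40.58 mm; (rotated 75° about Z; rotation is an isometry so areas/perimeters/island counts are preserved). So its perimeter = 40.58 mm. Layer 118 (z = 17.7): the r=6.5 cylinder gives a regular 16-gon of circumradius 6.5 (constant along its height) (perimeter = 2·16·6.500·sin(180°/16) = 40.58 mm); the cube at (5, 2) (footprint 20×25) is included at this height (perimeter 90.00 mm); the cylinder at (10, -0.5) is not intersected at this z (z outside [3.5, 16.5]); Merging all regions: the regions partially overlap (shared area 1.27 mm²), so the edge portions inside another operand are dropped and the merged outline is re-measured after clipping — boundary = 125.18 mm; the cube at (1, 3) is present — its section is the full 27×25 rectangle (perimeter 104.00 mm); Subtracting the remaining from the first: starting from that combined region, the 27×25 cube at (1, 3) partially overlaps it — only the 490.06 mm² overlap (of its 675.00 mm²) is removed, clipping the outline — boundary = 80.69 mm; (whole slice rotated 75° about Z — lengths, areas and connectivity unchanged). So its perimeter = 80.69 mm. Layer 118 is larger (80.69 vs 40.58 mm).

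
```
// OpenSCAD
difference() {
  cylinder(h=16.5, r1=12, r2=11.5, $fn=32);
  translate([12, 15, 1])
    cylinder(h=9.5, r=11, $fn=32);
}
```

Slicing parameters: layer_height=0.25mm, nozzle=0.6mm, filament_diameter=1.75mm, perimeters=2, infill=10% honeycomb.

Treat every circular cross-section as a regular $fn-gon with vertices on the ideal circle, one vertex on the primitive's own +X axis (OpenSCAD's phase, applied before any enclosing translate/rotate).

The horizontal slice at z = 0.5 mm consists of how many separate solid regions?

1

At z = 0.5 mm: the cone: at t=0.030 of its height the radius interpolates to r₁+(r₂−r₁)t = 11.985, giving a regular 32-gon of that circumradius; the cylinder at (12, 15) does not reach this height (z outside [1, 10.5]); Taking the first minus the rest: none of the subtracted shapes is present at this height, so the cone is unchanged — 1 connected region. The result has 1 disconnected region.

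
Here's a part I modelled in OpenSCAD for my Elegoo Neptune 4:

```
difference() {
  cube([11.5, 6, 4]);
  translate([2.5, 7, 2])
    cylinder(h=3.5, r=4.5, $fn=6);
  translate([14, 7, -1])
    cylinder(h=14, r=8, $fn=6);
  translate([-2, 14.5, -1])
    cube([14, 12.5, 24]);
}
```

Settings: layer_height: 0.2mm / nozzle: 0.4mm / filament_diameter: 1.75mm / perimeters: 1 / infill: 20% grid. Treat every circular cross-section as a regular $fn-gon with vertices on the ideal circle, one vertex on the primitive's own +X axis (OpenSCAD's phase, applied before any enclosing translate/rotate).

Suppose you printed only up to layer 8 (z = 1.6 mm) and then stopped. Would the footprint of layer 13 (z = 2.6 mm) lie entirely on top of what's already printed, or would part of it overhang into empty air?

entirely on top

Compare the two slices. At z = 1.6: the cube is present — its section is the full 11.5×6 rectangle (area 69.00 mm²); the cylinder at (2.5, 7) does not reach this height (z outside [2, 5.5]); the cylinder at (14, 7): section is a regular 6-gon, circumradius r=8 (area = (6/2)·8.000²·sin(360°/6) = 166.28 mm²); the 14×12.5 cube at (-2, 14.5) contributes its full rectangle (area 175.00 mm²); After the difference (first − rest): starting from the 11.5×6 cube (69.00 mm²), the r=8 cylinder at (14, 7) partially overlaps it — only the 19.04 mm² overlap (of its 166.28 mm²) is removed, clipping the outline; the 14×12.5 cube at (-2, 14.5) misses the remaining region (no effect) — area = 49.96 mm². At z = 2.6: the 11.5×6 cube contributes its full rectangle (area 69.00 mm²); the r=4.5 cylinder at (2.5, 7) contributes a regular 6-gon of circumradius 4.5 (area = (6/2)·4.500²·sin(360°/6) = 52.61 mm²); the cylinder at (14, 7): section is a regular 6-gon, circumradius r=8 (area = (6/2)·8.000²·sin(360°/6) = 166.28 mm²); the cube at (-2, 14.5) is present — its section is the full 14×12.5 rectangle (area 175.00 mm²); Subtracting the remaining from the first: starting from the 11.5×6 cube (69.00 mm²), the r=4.5 cylinder at (2.5, 7) partially overlaps it — only the 16.13 mm² overlap (of its 52.61 mm²) is removed, clipping the outline; the r=8 cylinder at (14, 7) partially overlaps it — only the 19.04 mm² overlap (of its 166.28 mm²) is removed, clipping the outline; the 14×12.5 cube at (-2, 14.5) misses the remaining region (no effect) — area = 33.83 mm². Checking containment: the cross-section at z = 2.6 is a subset of the cross-section at z = 1.6.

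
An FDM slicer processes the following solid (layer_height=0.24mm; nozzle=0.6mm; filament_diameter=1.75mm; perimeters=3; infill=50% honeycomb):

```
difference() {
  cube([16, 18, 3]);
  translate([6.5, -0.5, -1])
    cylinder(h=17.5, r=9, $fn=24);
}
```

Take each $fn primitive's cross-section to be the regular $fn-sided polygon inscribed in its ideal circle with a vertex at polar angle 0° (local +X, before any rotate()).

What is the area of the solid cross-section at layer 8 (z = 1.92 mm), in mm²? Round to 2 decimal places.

180.29 mm²

At z = 1.92 mm: the 16×18 cube contributes its full rectangle (area 288.00 mm²); the cylinder at (6.5, -0.5): section is a regular 24-gon, circumradius r=9 (area = (24/2)·9.000²·sin(360°/24) = 251.57 mm²); Subtracting the remaining from the first: starting from the 16×18 cube (288.00 mm²), the r=9 cylinder at (6.5, -0.5) partially overlaps it — only the 107.71 mm² overlap (of its 251.57 mm²) is removed, clipping the outline — area = 180.29 mm². Overall, the cross-section is a single solid region. Net area = 180.29 mm².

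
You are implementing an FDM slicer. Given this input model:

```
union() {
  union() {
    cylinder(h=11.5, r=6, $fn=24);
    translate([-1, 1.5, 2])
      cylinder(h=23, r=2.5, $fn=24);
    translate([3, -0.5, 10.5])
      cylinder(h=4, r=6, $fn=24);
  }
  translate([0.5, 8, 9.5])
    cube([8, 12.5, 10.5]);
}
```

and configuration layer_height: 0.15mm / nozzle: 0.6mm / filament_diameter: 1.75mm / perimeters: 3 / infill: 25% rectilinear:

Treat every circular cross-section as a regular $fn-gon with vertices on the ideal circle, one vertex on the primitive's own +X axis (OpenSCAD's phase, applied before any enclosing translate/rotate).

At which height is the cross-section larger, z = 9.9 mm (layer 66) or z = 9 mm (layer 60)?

Layer 66 (z = 9.9): the r=6 cylinder gives a regular 24-gon of circumradius 6 (constant along its height) (area = (24/2)·6.000²·sin(360°/24) = 111.81 mm²); the r=2.5 cylinder at (-1, 1.5) gives a regular 24-gon of circumradius 2.5 (constant along its height) (area = (24/2)·2.500²·sin(360°/24) = 19.41 mm²); the cylinder at (3, -0.5) is not intersected at this z (z outside [10.5, 14.5]); Merging all regions: the r=2.5 cylinder at (-1, 1.5) lies entirely inside the r=6 cylinder, so the union is just the r=6 cylinder — area = 111.81 mm²; the 8×12.5 cube at (0.5, 8) contributes its full rectangle (area 100.00 mm²); Taking the union: the 2 present regions are separate (no shared area or edge), so areas and boundary lengths simply add and each stays a separate island — area = 211.81 mm². So its area = 211.81 mm². Layer 60 (z = 9): the cylinder: section is a regular 24-gon, circumradius r=6 (area = (24/2)·6.000²·sin(360°/24) = 111.81 mm²); the cylinder at (-1, 1.5): section is a regular 24-gon, circumradius r=2.5 (area = (24/2)·2.500²·sin(360°/24) = 19.41 mm²); the cylinder at (3, -0.5) is not intersected at this z (z outside [10.5, 14.5]); Merging all regions: the r=2.5 cylinder at (-1, 1.5) lies entirely inside the r=6 cylinder, so the union is just the r=6 cylinder — area = 111.81 mm²; the cube at (0.5, 8) is not intersected at this z (z outside [9.5, 20]); Combining (union): only that combined region is present, so the union is just that shape — area = 111.81 mm². So its area = 111.81 mm². Layer 66 is larger (211.81 vs 111.81 mm²).

layer 66 (z = 9.9 mm)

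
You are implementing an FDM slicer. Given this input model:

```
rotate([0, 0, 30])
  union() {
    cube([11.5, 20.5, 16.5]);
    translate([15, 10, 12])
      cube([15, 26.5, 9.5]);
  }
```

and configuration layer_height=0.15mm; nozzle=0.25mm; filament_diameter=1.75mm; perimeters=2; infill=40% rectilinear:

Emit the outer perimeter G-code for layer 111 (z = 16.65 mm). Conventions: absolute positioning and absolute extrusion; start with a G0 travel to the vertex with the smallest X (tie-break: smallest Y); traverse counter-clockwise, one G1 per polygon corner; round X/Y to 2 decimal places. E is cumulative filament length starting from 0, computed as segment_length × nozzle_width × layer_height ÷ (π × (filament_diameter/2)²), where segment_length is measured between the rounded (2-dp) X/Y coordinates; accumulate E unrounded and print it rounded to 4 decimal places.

G0 X-5.26 Y39.11 Z16.65
G1 X7.99 Y16.16 E0.4132
G1 X20.98 Y23.66 E0.6470
G1 X7.73 Y46.61 E1.0602
G1 X-5.26 Y39.11 E1.2940

At z = 16.65 mm: the cube is absent (z outside [0, 16.5]); the cube at (15, 10) (footprint 15×26.5) is included at this height; Taking the union: only the 15×26.5 cube at (15, 10) is present, so the union is just that shape — 1 connected region; (whole slice rotated 30° about Z — lengths, areas and connectivity unchanged). The outline is a single polygon with 4 vertices. Extrusion per mm of travel: 0.25 × 0.15 / (π × 0.875²) = 0.015591. Accumulating E over each segment gives final E = 1.2940.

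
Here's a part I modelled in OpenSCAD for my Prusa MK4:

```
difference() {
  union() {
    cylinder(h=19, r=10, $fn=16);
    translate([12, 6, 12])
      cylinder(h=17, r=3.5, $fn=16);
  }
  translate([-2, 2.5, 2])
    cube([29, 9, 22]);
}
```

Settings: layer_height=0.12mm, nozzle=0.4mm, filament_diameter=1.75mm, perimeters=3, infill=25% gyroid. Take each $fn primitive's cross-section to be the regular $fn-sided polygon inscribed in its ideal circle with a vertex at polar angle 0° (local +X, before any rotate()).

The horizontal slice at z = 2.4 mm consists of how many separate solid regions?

At z = 2.4 mm: the r=10 cylinder gives a regular 16-gon of circumradius 10 (constant along its height); the cylinder at (12, 6) does not reach this height (z outside [12, 29]); Merging all regions: only the r=10 cylinder is present, so the union is just that shape — 1 connected region; the 29×9 cube at (-2, 2.5) contributes its full rectangle; After the difference (first − rest): starting from that combined region, the 29×9 cube at (-2, 2.5) partially overlaps it — only the 66.76 mm² overlap (of its 261.00 mm²) is removed, clipping the outline — 1 connected region. The result has 1 disconnected region.

1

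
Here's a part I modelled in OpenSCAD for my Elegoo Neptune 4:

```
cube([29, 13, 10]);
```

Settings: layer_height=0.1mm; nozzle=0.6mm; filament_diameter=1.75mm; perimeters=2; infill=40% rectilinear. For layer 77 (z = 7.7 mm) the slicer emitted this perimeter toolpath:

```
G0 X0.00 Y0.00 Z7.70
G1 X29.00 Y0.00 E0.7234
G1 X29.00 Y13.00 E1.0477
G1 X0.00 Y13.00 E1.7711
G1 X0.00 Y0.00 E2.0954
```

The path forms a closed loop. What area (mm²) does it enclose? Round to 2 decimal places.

Apply the shoelace formula to the sequence of (X, Y) vertices; enclosed area = 377.00 mm².

377.00 mm²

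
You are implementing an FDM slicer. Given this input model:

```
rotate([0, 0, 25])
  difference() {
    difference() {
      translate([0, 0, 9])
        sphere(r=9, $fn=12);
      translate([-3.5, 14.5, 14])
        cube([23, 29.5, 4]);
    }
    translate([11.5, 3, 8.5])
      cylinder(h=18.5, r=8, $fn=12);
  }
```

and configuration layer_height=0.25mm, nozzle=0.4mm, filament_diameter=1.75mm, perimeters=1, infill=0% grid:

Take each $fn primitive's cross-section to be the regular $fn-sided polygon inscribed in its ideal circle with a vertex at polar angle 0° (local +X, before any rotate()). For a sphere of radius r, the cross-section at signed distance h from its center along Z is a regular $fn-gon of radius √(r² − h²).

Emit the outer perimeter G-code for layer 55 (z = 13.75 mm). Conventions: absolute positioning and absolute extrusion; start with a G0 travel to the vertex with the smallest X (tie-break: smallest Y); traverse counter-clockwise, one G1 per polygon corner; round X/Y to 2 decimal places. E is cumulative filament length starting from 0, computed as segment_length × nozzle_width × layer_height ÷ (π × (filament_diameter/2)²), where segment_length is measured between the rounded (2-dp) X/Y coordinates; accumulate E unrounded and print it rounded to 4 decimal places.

G0 X-7.62 Y0.67 Z13.75
G1 X-6.93 Y-3.23 E0.1647
G1 X-4.38 Y-6.26 E0.3293
G1 X-0.67 Y-7.62 E0.4936
G1 X3.23 Y-6.93 E0.6583
G1 X6.26 Y-4.38 E0.8229
G1 X7.62 Y-0.67 E0.9872
G1 X7.51 Y-0.04 E1.0138
G1 X4.57 Y1.03 E1.1438
G1 X1.90 Y4.20 E1.3162
G1 X1.35 Y7.37 E1.4499
G1 X0.67 Y7.62 E1.4800
G1 X-3.23 Y6.93 E1.6447
G1 X-6.26 Y4.38 E1.8093
G1 X-7.62 Y0.67 E1.9736

At z = 13.75 mm: the sphere: section is a regular 12-gon, circumradius = √(r²−h²) = √(9²−4.75²) = 7.644; the cube at (-3.5, 14.5) does not reach this height (z outside [14, 18]); Subtracting the remaining from the first: none of the subtracted shapes is present at this height, so the r=9 sphere is unchanged — 1 connected region; the cylinder at (11.5, 3): section is a regular 12-gon, circumradius r=8; After the difference (first − rest): starting from the result so far, the r=8 cylinder at (11.5, 3) partially overlaps it — only the 22.08 mm² overlap (of its 192.00 mm²) is removed, clipping the outline — 1 connected region; (whole slice rotated 25° about Z — lengths, areas and connectivity unchanged). The outline is a single polygon with 14 vertices. Extrusion per mm of travel: 0.4 × 0.25 / (π × 0.875²) = 0.041575. Accumulating E over each segment gives final E = 1.9736.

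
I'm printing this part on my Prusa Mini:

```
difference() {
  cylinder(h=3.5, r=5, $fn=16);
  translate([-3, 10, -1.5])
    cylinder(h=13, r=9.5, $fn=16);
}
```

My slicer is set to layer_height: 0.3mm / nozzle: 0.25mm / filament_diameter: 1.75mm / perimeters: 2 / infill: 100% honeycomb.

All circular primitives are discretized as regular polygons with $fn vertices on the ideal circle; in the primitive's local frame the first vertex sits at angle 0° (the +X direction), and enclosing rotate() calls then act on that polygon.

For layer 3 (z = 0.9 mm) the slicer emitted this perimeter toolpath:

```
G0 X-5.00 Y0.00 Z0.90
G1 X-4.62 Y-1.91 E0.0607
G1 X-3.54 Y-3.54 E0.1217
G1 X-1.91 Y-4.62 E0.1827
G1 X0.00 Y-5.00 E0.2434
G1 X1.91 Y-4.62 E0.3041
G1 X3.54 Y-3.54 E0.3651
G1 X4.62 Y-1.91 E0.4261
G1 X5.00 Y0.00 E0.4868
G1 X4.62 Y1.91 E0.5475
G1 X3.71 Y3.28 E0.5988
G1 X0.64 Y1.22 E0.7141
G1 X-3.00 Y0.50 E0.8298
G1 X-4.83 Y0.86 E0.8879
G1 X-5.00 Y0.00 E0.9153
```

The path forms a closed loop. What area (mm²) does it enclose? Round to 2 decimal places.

Apply the shoelace formula to the sequence of (X, Y) vertices; enclosed area = 52.37 mm².

52.37 mm²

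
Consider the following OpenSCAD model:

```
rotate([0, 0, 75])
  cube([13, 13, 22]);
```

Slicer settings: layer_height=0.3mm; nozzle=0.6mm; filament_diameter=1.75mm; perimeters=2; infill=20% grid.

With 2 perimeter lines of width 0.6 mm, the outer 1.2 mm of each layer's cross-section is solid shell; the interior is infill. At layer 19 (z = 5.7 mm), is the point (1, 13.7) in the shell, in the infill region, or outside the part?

At z = 5.7 mm: the cube (footprint 13×13) is included at this height; (rotated 75° about Z; rotation is an isometry so areas/perimeters/island counts are preserved). Overall, the cross-section is a single solid region. Undo the 75° rotation: the query point maps to (13.492, 2.580) in the un-rotated model frame. The nearest boundary edge runs (13.00, 0.00)→(13.00, 13.00); distance from the point to it = 0.49 mm. The point is not inside any of the regions above, so it lies outside the cross-section (0.49 mm from the nearest boundary).

outside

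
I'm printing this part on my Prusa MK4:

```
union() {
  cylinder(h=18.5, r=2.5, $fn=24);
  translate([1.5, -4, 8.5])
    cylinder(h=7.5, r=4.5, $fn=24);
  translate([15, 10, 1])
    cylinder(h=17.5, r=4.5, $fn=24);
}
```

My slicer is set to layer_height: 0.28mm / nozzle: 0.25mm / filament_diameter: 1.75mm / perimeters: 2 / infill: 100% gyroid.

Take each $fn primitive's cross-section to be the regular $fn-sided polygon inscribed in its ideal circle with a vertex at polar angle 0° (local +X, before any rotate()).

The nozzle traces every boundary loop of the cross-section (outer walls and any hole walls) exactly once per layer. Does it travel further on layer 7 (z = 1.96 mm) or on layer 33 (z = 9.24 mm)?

layer 33 (z = 9.24 mm)

Layer 7 (z = 1.96): the r=2.5 cylinder gives a regular 24-gon of circumradius 2.5 (constant along its height) (perimeter = 2·24·2.500·sin(180°/24) = 15.66 mm); the cylinder at (1.5, -4) does not reach this height (z outside [8.5, 16]); the r=4.5 cylinder at (15, 10) gives a regular 24-gon of circumradius 4.5 (constant along its height) (perimeter = 2·24·4.500·sin(180°/24) = 28.19 mm); Combining (union): the 2 present regions are separate (no shared area or edge), so areas and boundary lengths simply add and each stays a separate island — boundary = 43.86 mm. So its perimeter = 43.86 mm. Layer 33 (z = 9.24): the r=2.5 cylinder gives a regular 24-gon of circumradius 2.5 (constant along its height) (perimeter = 2·24·2.500·sin(180°/24) = 15.66 mm); the r=4.5 cylinder at (1.5, -4) contributes a regular 24-gon of circumradius 4.5 (perimeter = 2·24·4.500·sin(180°/24) = 28.19 mm); the r=4.5 cylinder at (15, 10) gives a regular 24-gon of circumradius 4.5 (constant along its height) (perimeter = 2·24·4.500·sin(180°/24) = 28.19 mm); Combining (union): the regions partially overlap (shared area 9.52 mm²), so the edge portions inside another operand are dropped and the merged outline is re-measured after clipping — boundary = 60.12 mm. So its perimeter = 60.12 mm. Layer 33 is larger (60.12 vs 43.86 mm).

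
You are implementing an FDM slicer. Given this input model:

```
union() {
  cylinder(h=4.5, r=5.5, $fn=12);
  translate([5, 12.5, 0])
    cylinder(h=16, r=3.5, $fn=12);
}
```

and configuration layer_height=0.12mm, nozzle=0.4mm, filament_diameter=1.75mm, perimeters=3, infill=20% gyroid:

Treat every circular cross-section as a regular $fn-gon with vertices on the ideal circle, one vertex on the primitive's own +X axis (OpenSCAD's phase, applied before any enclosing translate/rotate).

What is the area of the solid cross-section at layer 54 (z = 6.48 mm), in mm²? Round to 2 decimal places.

36.75 mm²

At z = 6.48 mm: the cylinder does not reach this height (z outside [0, 4.5]); the r=3.5 cylinder at (5, 12.5) gives a regular 12-gon of circumradius 3.5 (constant along its height) (area = (12/2)·3.500²·sin(360°/12) = 36.75 mm²); Merging all regions: only the r=3.5 cylinder at (5, 12.5) is present, so the union is just that shape — area = 36.75 mm². Overall, the cross-section is a single solid region. Net area = 36.75 mm².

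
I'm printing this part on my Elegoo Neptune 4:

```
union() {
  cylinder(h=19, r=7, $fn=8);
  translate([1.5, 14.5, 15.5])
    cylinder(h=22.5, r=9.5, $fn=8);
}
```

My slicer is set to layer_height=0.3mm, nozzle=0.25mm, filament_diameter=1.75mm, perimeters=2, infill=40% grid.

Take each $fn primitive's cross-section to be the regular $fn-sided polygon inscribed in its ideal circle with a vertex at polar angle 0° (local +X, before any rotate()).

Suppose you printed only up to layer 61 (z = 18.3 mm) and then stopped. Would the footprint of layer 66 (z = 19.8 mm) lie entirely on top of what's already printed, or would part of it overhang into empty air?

Compare the two slices. At z = 18.3: the cylinder: section is a regular 8-gon, circumradius r=7 (area = (8/2)·7.000²·sin(360°/8) = 138.59 mm²); the cylinder at (1.5, 14.5): section is a regular 8-gon, circumradius r=9.5 (area = (8/2)·9.500²·sin(360°/8) = 255.27 mm²); Merging all regions: the regions partially overlap — summed areas 393.86 mm² minus the doubly-counted overlap 4.36 mm² gives 389.50 mm² — area = 389.50 mm². At z = 19.8: the cylinder does not reach this height (z outside [0, 19]); the r=9.5 cylinder at (1.5, 14.5) contributes a regular 8-gon of circumradius 9.5 (area = (8/2)·9.500²·sin(360°/8) = 255.27 mm²); Combining (union): only the r=9.5 cylinder at (1.5, 14.5) is present, so the union is just that shape — area = 255.27 mm². Checking containment: the cross-section at z = 19.8 is a subset of the cross-section at z = 18.3.

entirely on top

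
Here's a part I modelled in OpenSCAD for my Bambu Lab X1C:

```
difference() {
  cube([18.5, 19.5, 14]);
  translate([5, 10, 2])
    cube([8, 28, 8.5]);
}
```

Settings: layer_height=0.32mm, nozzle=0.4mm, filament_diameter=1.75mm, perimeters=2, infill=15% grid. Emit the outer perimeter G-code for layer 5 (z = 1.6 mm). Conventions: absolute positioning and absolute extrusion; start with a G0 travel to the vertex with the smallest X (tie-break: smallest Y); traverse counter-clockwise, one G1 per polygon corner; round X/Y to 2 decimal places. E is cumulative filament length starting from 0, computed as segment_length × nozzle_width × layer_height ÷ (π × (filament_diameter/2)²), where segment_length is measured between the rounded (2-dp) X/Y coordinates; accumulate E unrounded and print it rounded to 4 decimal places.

At z = 1.6 mm: the 18.5×19.5 cube contributes its full rectangle; the cube at (5, 10) is absent (z outside [2, 10.5]); After the difference (first − rest): none of the subtracted shapes is present at this height, so the 18.5×19.5 cube is unchanged — 1 connected region. The outline is a single polygon with 4 vertices. Extrusion per mm of travel: 0.4 × 0.32 / (π × 0.875²) = 0.053216. Accumulating E over each segment gives final E = 4.0444.

G0 X0.00 Y0.00 Z1.60
G1 X18.50 Y0.00 E0.9845
G1 X18.50 Y19.50 E2.0222
G1 X0.00 Y19.50 E3.0067
G1 X0.00 Y0.00 E4.0444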